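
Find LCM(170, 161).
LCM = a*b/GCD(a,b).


GCD(170, 161) = 1
LCM = 170*161/1 = 27370/1 = 27370

LCM = 27370


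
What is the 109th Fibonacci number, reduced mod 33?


F(k) mod 33 for k=1..109:
1, 1, 2, 3, 5, 8, 13, 21, 1, 22, 23, 12, 2, 14, 16, 30, 13, 10, 23, 0, 23, 23, 13, 3, 16, 19, 2, 21, 23, 11, 1, 12, 13, 25, 5, 30, 2, 32, 1, 0, 1, 1, 2, 3, 5, 8, 13, 21, 1, 22, 23, 12, 2, 14, 16, 30, 13, 10, 23, 0, 23, 23, 13, 3, 16, 19, 2, 21, 23, 11, 1, 12, 13, 25, 5, 30, 2, 32, 1, 0, 1, 1, 2, 3, 5, 8, 13, 21, 1, 22, 23, 12, 2, 14, 16, 30, 13, 10, 23, 0, 23, 23, 13, 3, 16, 19, 2, 21, 23
F(109) mod 33 = 23


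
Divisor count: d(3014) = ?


3014 = 2^1 × 11^1 × 137^1
d(3014) = (1+1) × (1+1) × (1+1) = 8

8 divisors


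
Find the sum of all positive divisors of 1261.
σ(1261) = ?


Divisors of 1261: 1, 13, 97, 1261
Sum = 1 + 13 + 97 + 1261 = 1372

σ(1261) = 1372


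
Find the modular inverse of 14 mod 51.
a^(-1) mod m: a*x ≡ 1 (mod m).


Use the extended Euclidean algorithm on (51, 14); each row r = 51*s + 14*t:
r=51, s=1, t=0
r=14, s=0, t=1
q=3: r=9, s=1, t=-3   [51*(1) + 14*(-3) = 9]
q=1: r=5, s=-1, t=4   [51*(-1) + 14*(4) = 5]
q=1: r=4, s=2, t=-7   [51*(2) + 14*(-7) = 4]
q=1: r=1, s=-3, t=11   [51*(-3) + 14*(11) = 1]
q=4: r=0, s=14, t=-51   [51*(14) + 14*(-51) = 0]
GCD = 1 with t = 11, so 14*(11) ≡ 1 (mod 51)
Inverse = 11 mod 51 = 11
Check: 14 * 11 = 154 ≡ 1 (mod 51)

14^(-1) ≡ 11 (mod 51)


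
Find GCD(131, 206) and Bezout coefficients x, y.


Tabular extended Euclidean (each row: r = 131*s + 206*t):
r=131, s=1, t=0
r=206, s=0, t=1
q=0: r=131, s=1, t=0   [131*(1) + 206*(0) = 131]
q=1: r=75, s=-1, t=1   [131*(-1) + 206*(1) = 75]
q=1: r=56, s=2, t=-1   [131*(2) + 206*(-1) = 56]
q=1: r=19, s=-3, t=2   [131*(-3) + 206*(2) = 19]
q=2: r=18, s=8, t=-5   [131*(8) + 206*(-5) = 18]
q=1: r=1, s=-11, t=7   [131*(-11) + 206*(7) = 1]
q=18: r=0, s=206, t=-131   [131*(206) + 206*(-131) = 0]
GCD = 1; from the row with r=1: x=-11, y=7
Check: 131*(-11) + 206*(7) = -1441 + 1442 = 1

GCD = 1, x = -11, y = 7


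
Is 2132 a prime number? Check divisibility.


2132 / 2 = 1066 (exact division)
2132 is NOT prime.

No, 2132 is not prime


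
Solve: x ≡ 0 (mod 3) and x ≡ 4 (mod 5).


M = 3*5 = 15
M1 = M/3 = 5, M2 = M/5 = 3
M1^(-1) mod 3 = 2, M2^(-1) mod 5 = 2
x = 0*5*2 + 4*3*2 = 24
24 mod 15 = 9
Check: 9 mod 3 = 0 ✓, 9 mod 5 = 4 ✓

x ≡ 9 (mod 15)


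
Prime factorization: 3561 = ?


3561 / 3 = 1187
1187 / 1187 = 1
3561 = 3 × 1187


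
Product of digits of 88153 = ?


8 × 8 × 1 × 5 × 3 = 960


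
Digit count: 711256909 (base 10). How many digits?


711256909 has 9 digits in base 10
floor(log10(711256909)) + 1 = floor(8.8520) + 1 = 9

9 digits (base 10)


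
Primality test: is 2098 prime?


2098 / 2 = 1049 (exact division)
2098 is NOT prime.

No, 2098 is not prime


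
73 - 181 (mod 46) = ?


73 - 181 = -108
-108 mod 46 = 30


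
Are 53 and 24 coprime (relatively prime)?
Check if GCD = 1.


Euclidean algorithm:
53 = 2 * 24 + 5
24 = 4 * 5 + 4
5 = 1 * 4 + 1
4 = 4 * 1 + 0
GCD(53, 24) = 1

Yes, coprime (GCD = 1)


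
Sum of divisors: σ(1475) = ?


Divisors of 1475: 1, 5, 25, 59, 295, 1475
Sum = 1 + 5 + 25 + 59 + 295 + 1475 = 1860

σ(1475) = 1860


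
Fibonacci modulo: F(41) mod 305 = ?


F(k) mod 305 for k=1..41:
1, 1, 2, 3, 5, 8, 13, 21, 34, 55, 89, 144, 233, 72, 0, 72, 72, 144, 216, 55, 271, 21, 292, 8, 300, 3, 303, 1, 304, 0, 304, 304, 303, 302, 300, 297, 292, 284, 271, 250, 216
F(41) mod 305 = 216


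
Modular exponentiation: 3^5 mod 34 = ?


3^1 mod 34 = 3
3^2 mod 34 = 9
3^3 mod 34 = 27
3^4 mod 34 = 13
3^5 mod 34 = 5


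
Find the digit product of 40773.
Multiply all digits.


4 × 0 × 7 × 7 × 3 = 0


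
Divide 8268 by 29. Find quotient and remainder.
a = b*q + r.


8268 = 29 * 285 + 3
Check: 8265 + 3 = 8268

q = 285, r = 3


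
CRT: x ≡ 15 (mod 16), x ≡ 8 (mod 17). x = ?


M = 16*17 = 272
M1 = M/16 = 17, M2 = M/17 = 16
M1^(-1) mod 16 = 1, M2^(-1) mod 17 = 16
x = 15*17*1 + 8*16*16 = 2303
2303 mod 272 = 127
Check: 127 mod 16 = 15 ✓, 127 mod 17 = 8 ✓

x ≡ 127 (mod 272)


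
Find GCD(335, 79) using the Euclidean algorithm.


335 = 4 * 79 + 19
79 = 4 * 19 + 3
19 = 6 * 3 + 1
3 = 3 * 1 + 0
GCD = 1


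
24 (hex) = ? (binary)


24 (base 16) = 36 (decimal)
36 (decimal) = 100100 (base 2)


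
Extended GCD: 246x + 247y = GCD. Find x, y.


Tabular extended Euclidean (each row: r = 246*s + 247*t):
r=246, s=1, t=0
r=247, s=0, t=1
q=0: r=246, s=1, t=0   [246*(1) + 247*(0) = 246]
q=1: r=1, s=-1, t=1   [246*(-1) + 247*(1) = 1]
q=246: r=0, s=247, t=-246   [246*(247) + 247*(-246) = 0]
GCD = 1; from the row with r=1: x=-1, y=1
Check: 246*(-1) + 247*(1) = -246 + 247 = 1

GCD = 1, x = -1, y = 1


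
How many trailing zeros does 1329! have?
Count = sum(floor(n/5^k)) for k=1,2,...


floor(1329/5) = 265
floor(1329/25) = 53
floor(1329/125) = 10
floor(1329/625) = 2
Total = 330

330 trailing zeros


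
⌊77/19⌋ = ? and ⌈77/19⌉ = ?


77/19 = 4.0526
floor = 4
ceil = 5

floor = 4, ceil = 5


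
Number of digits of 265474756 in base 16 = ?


265474756 in base 16 = FD2D2C4
Number of digits = 7

7 digits (base 16)


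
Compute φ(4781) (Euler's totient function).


4781 = 7 × 683
Prime factors: 7, 683
φ(4781) = 4781 × (1-1/7) × (1-1/683)
= 4781 × 6/7 × 682/683 = 4092

φ(4781) = 4092


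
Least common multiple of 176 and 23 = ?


GCD(176, 23) = 1
LCM = 176*23/1 = 4048/1 = 4048

LCM = 4048


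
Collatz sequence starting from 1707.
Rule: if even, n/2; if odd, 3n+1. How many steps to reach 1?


1707 → 5122 → 2561 → 7684 → 3842 → 1921 → 5764 → 2882 → 1441 → 4324 → 2162 → 1081 → 3244 → 1622 → 811 → 2434 → 1217 → 3652 → 1826 → 913 → 2740 → 1370 → 685 → 2056 → 1028 → 514 → 257 → 772 → 386 → 193 → 580 → 290 → 145 → 436 → 218 → 109 → 328 → 164 → 82 → 41 → 124 → 62 → 31 → 94 → 47 → 142 → 71 → 214 → 107 → 322 → 161 → 484 → 242 → 121 → 364 → 182 → 91 → 274 → 137 → 412 → 206 → 103 → 310 → 155 → 466 → 233 → 700 → 350 → 175 → 526 → 263 → 790 → 395 → 1186 → 593 → 1780 → 890 → 445 → 1336 → 668 → 334 → 167 → 502 → 251 → 754 → 377 → 1132 → 566 → 283 → 850 → 425 → 1276 → 638 → 319 → 958 → 479 → 1438 → 719 → 2158 → 1079 → 3238 → 1619 → 4858 → 2429 → 7288 → 3644 → 1822 → 911 → 2734 → 1367 → 4102 → 2051 → 6154 → 3077 → 9232 → 4616 → 2308 → 1154 → 577 → 1732 → 866 → 433 → 1300 → 650 → 325 → 976 → 488 → 244 → 122 → 61 → 184 → 92 → 46 → 23 → 70 → 35 → 106 → 53 → 160 → 80 → 40 → 20 → 10 → 5 → 16 → 8 → 4 → 2 → 1
Total steps = 148

148 steps


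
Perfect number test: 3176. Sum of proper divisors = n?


Proper divisors of 3176: 1, 2, 4, 8, 397, 794, 1588
Sum = 1 + 2 + 4 + 8 + 397 + 794 + 1588 = 2794

No, 3176 is not perfect (2794 ≠ 3176)


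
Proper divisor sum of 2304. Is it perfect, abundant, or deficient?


Proper divisors: 1, 2, 3, 4, 6, 8, 9, 12, 16, 18, 24, 32, 36, 48, 64, 72, 96, 128, 144, 192, 256, 288, 384, 576, 768, 1152
Sum = 1 + 2 + 3 + 4 + 6 + 8 + 9 + 12 + 16 + 18 + 24 + 32 + 36 + 48 + 64 + 72 + 96 + 128 + 144 + 192 + 256 + 288 + 384 + 576 + 768 + 1152 = 4339
4339 > 2304 → abundant

s(2304) = 4339 (abundant)


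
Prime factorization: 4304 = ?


4304 / 2 = 2152
2152 / 2 = 1076
1076 / 2 = 538
538 / 2 = 269
269 / 269 = 1
4304 = 2^4 × 269


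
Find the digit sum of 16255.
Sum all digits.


1 + 6 + 2 + 5 + 5 = 19


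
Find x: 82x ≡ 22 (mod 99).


GCD(82, 99) = 1, unique solution
a^(-1) mod 99 = 64
x = 64 * 22 mod 99 = 22

x ≡ 22 (mod 99)


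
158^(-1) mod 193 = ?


Use the extended Euclidean algorithm on (193, 158); each row r = 193*s + 158*t:
r=193, s=1, t=0
r=158, s=0, t=1
q=1: r=35, s=1, t=-1   [193*(1) + 158*(-1) = 35]
q=4: r=18, s=-4, t=5   [193*(-4) + 158*(5) = 18]
q=1: r=17, s=5, t=-6   [193*(5) + 158*(-6) = 17]
q=1: r=1, s=-9, t=11   [193*(-9) + 158*(11) = 1]
q=17: r=0, s=158, t=-193   [193*(158) + 158*(-193) = 0]
GCD = 1 with t = 11, so 158*(11) ≡ 1 (mod 193)
Inverse = 11 mod 193 = 11
Check: 158 * 11 = 1738 ≡ 1 (mod 193)

158^(-1) ≡ 11 (mod 193)


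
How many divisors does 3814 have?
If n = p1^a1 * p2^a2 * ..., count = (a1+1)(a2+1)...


3814 = 2^1 × 1907^1
d(3814) = (1+1) × (1+1) = 4

4 divisors


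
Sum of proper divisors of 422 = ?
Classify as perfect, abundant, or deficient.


Proper divisors: 1, 2, 211
Sum = 1 + 2 + 211 = 214
214 < 422 → deficient

s(422) = 214 (deficient)


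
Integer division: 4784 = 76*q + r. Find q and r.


4784 = 76 * 62 + 72
Check: 4712 + 72 = 4784

q = 62, r = 72


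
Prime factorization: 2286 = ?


2286 / 2 = 1143
1143 / 3 = 381
381 / 3 = 127
127 / 127 = 1
2286 = 2 × 3^2 × 127


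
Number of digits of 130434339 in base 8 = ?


130434339 in base 8 = 761442443
Number of digits = 9

9 digits (base 8)


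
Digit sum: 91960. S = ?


9 + 1 + 9 + 6 + 0 = 25


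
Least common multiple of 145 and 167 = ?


GCD(145, 167) = 1
LCM = 145*167/1 = 24215/1 = 24215

LCM = 24215


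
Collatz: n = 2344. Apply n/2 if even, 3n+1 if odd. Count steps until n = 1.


2344 → 1172 → 586 → 293 → 880 → 440 → 220 → 110 → 55 → 166 → 83 → 250 → 125 → 376 → 188 → 94 → 47 → 142 → 71 → 214 → 107 → 322 → 161 → 484 → 242 → 121 → 364 → 182 → 91 → 274 → 137 → 412 → 206 → 103 → 310 → 155 → 466 → 233 → 700 → 350 → 175 → 526 → 263 → 790 → 395 → 1186 → 593 → 1780 → 890 → 445 → 1336 → 668 → 334 → 167 → 502 → 251 → 754 → 377 → 1132 → 566 → 283 → 850 → 425 → 1276 → 638 → 319 → 958 → 479 → 1438 → 719 → 2158 → 1079 → 3238 → 1619 → 4858 → 2429 → 7288 → 3644 → 1822 → 911 → 2734 → 1367 → 4102 → 2051 → 6154 → 3077 → 9232 → 4616 → 2308 → 1154 → 577 → 1732 → 866 → 433 → 1300 → 650 → 325 → 976 → 488 → 244 → 122 → 61 → 184 → 92 → 46 → 23 → 70 → 35 → 106 → 53 → 160 → 80 → 40 → 20 → 10 → 5 → 16 → 8 → 4 → 2 → 1
Total steps = 120

120 steps


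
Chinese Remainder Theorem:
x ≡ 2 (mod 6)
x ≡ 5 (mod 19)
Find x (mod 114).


M = 6*19 = 114
M1 = M/6 = 19, M2 = M/19 = 6
M1^(-1) mod 6 = 1, M2^(-1) mod 19 = 16
x = 2*19*1 + 5*6*16 = 518
518 mod 114 = 62
Check: 62 mod 6 = 2 ✓, 62 mod 19 = 5 ✓

x ≡ 62 (mod 114)


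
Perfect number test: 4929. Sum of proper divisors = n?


Proper divisors of 4929: 1, 3, 31, 53, 93, 159, 1643
Sum = 1 + 3 + 31 + 53 + 93 + 159 + 1643 = 1983

No, 4929 is not perfect (1983 ≠ 4929)


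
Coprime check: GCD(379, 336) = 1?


Euclidean algorithm:
379 = 1 * 336 + 43
336 = 7 * 43 + 35
43 = 1 * 35 + 8
35 = 4 * 8 + 3
8 = 2 * 3 + 2
3 = 1 * 2 + 1
2 = 2 * 1 + 0
GCD(379, 336) = 1

Yes, coprime (GCD = 1)


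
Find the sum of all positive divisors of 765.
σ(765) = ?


Divisors of 765: 1, 3, 5, 9, 15, 17, 45, 51, 85, 153, 255, 765
Sum = 1 + 3 + 5 + 9 + 15 + 17 + 45 + 51 + 85 + 153 + 255 + 765 = 1404

σ(765) = 1404


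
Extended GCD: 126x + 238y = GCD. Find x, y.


Tabular extended Euclidean (each row: r = 126*s + 238*t):
r=126, s=1, t=0
r=238, s=0, t=1
q=0: r=126, s=1, t=0   [126*(1) + 238*(0) = 126]
q=1: r=112, s=-1, t=1   [126*(-1) + 238*(1) = 112]
q=1: r=14, s=2, t=-1   [126*(2) + 238*(-1) = 14]
q=8: r=0, s=-17, t=9   [126*(-17) + 238*(9) = 0]
GCD = 14; from the row with r=14: x=2, y=-1
Check: 126*(2) + 238*(-1) = 252 - 238 = 14

GCD = 14, x = 2, y = -1


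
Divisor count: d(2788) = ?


2788 = 2^2 × 17^1 × 41^1
d(2788) = (2+1) × (1+1) × (1+1) = 12

12 divisors


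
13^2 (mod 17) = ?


13^1 mod 17 = 13
13^2 mod 17 = 16


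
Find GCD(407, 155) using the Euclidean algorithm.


407 = 2 * 155 + 97
155 = 1 * 97 + 58
97 = 1 * 58 + 39
58 = 1 * 39 + 19
39 = 2 * 19 + 1
19 = 19 * 1 + 0
GCD = 1


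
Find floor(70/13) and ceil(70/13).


70/13 = 5.3846
floor = 5
ceil = 6

floor = 5, ceil = 6


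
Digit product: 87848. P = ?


8 × 7 × 8 × 4 × 8 = 14336


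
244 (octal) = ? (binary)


244 (base 8) = 164 (decimal)
164 (decimal) = 10100100 (base 2)


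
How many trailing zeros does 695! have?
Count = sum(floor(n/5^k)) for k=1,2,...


floor(695/5) = 139
floor(695/25) = 27
floor(695/125) = 5
floor(695/625) = 1
Total = 172

172 trailing zeros


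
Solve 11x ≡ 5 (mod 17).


GCD(11, 17) = 1, unique solution
a^(-1) mod 17 = 14
x = 14 * 5 mod 17 = 2

x ≡ 2 (mod 17)


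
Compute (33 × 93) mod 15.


33 × 93 = 3069
3069 mod 15 = 9


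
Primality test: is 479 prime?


Check divisors up to sqrt(479) = 21.8861
No divisors found.
479 is prime.

Yes, 479 is prime


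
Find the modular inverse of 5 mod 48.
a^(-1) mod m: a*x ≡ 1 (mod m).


Use the extended Euclidean algorithm on (48, 5); each row r = 48*s + 5*t:
r=48, s=1, t=0
r=5, s=0, t=1
q=9: r=3, s=1, t=-9   [48*(1) + 5*(-9) = 3]
q=1: r=2, s=-1, t=10   [48*(-1) + 5*(10) = 2]
q=1: r=1, s=2, t=-19   [48*(2) + 5*(-19) = 1]
q=2: r=0, s=-5, t=48   [48*(-5) + 5*(48) = 0]
GCD = 1 with t = -19, so 5*(-19) ≡ 1 (mod 48)
Inverse = -19 mod 48 = 29
Check: 5 * 29 = 145 ≡ 1 (mod 48)

5^(-1) ≡ 29 (mod 48)


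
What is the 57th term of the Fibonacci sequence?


Sequence: 1, 1, 2, 3, 5, 8, 13, 21, 34, 55, 89, 144, 233, 377, 610, 987, 1597, 2584, 4181, 6765, 10946, 17711, 28657, 46368, 75025, 121393, 196418, 317811, 514229, 832040, 1346269, 2178309, 3524578, 5702887, 9227465, 14930352, 24157817, 39088169, 63245986, 102334155, 165580141, 267914296, 433494437, 701408733, 1134903170, 1836311903, 2971215073, 4807526976, 7778742049, 12586269025, 20365011074, 32951280099, 53316291173, 86267571272, 139583862445, 225851433717, 365435296162
F(57) = 365435296162


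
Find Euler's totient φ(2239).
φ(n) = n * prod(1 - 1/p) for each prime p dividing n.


2239 = 2239
Prime factors: 2239
φ(2239) = 2239 × (1-1/2239)
= 2239 × 2238/2239 = 2238

φ(2239) = 2238


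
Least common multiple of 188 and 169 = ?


GCD(188, 169) = 1
LCM = 188*169/1 = 31772/1 = 31772

LCM = 31772


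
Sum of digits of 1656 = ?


1 + 6 + 5 + 6 = 18


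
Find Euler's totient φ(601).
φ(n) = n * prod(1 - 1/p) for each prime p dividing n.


601 = 601
Prime factors: 601
φ(601) = 601 × (1-1/601)
= 601 × 600/601 = 600

φ(601) = 600


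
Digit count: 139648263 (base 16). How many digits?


139648263 in base 16 = 852DD07
Number of digits = 7

7 digits (base 16)


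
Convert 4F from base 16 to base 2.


4F (base 16) = 79 (decimal)
79 (decimal) = 1001111 (base 2)


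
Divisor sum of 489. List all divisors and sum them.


Divisors of 489: 1, 3, 163, 489
Sum = 1 + 3 + 163 + 489 = 656

σ(489) = 656


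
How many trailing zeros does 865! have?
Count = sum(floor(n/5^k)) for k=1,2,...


floor(865/5) = 173
floor(865/25) = 34
floor(865/125) = 6
floor(865/625) = 1
Total = 214

214 trailing zeros


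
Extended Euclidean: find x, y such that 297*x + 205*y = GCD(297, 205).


Tabular extended Euclidean (each row: r = 297*s + 205*t):
r=297, s=1, t=0
r=205, s=0, t=1
q=1: r=92, s=1, t=-1   [297*(1) + 205*(-1) = 92]
q=2: r=21, s=-2, t=3   [297*(-2) + 205*(3) = 21]
q=4: r=8, s=9, t=-13   [297*(9) + 205*(-13) = 8]
q=2: r=5, s=-20, t=29   [297*(-20) + 205*(29) = 5]
q=1: r=3, s=29, t=-42   [297*(29) + 205*(-42) = 3]
q=1: r=2, s=-49, t=71   [297*(-49) + 205*(71) = 2]
q=1: r=1, s=78, t=-113   [297*(78) + 205*(-113) = 1]
q=2: r=0, s=-205, t=297   [297*(-205) + 205*(297) = 0]
GCD = 1; from the row with r=1: x=78, y=-113
Check: 297*(78) + 205*(-113) = 23166 - 23165 = 1

GCD = 1, x = 78, y = -113


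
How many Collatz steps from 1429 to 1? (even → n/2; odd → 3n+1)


1429 → 4288 → 2144 → 1072 → 536 → 268 → 134 → 67 → 202 → 101 → 304 → 152 → 76 → 38 → 19 → 58 → 29 → 88 → 44 → 22 → 11 → 34 → 17 → 52 → 26 → 13 → 40 → 20 → 10 → 5 → 16 → 8 → 4 → 2 → 1
Total steps = 34

34 steps


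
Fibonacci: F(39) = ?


Sequence: 1, 1, 2, 3, 5, 8, 13, 21, 34, 55, 89, 144, 233, 377, 610, 987, 1597, 2584, 4181, 6765, 10946, 17711, 28657, 46368, 75025, 121393, 196418, 317811, 514229, 832040, 1346269, 2178309, 3524578, 5702887, 9227465, 14930352, 24157817, 39088169, 63245986
F(39) = 63245986


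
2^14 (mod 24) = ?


2^1 mod 24 = 2
2^2 mod 24 = 4
2^3 mod 24 = 8
2^4 mod 24 = 16
2^5 mod 24 = 8
2^6 mod 24 = 16
2^7 mod 24 = 8
2^8 mod 24 = 16
2^9 mod 24 = 8
2^10 mod 24 = 16
2^11 mod 24 = 8
2^12 mod 24 = 16
2^13 mod 24 = 8
2^14 mod 24 = 16


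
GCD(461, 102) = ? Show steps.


461 = 4 * 102 + 53
102 = 1 * 53 + 49
53 = 1 * 49 + 4
49 = 12 * 4 + 1
4 = 4 * 1 + 0
GCD = 1


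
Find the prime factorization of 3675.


3675 / 3 = 1225
1225 / 5 = 245
245 / 5 = 49
49 / 7 = 7
7 / 7 = 1
3675 = 3 × 5^2 × 7^2


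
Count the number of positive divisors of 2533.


2533 = 17^1 × 149^1
d(2533) = (1+1) × (1+1) = 4

4 divisors


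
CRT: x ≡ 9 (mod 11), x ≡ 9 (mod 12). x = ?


M = 11*12 = 132
M1 = M/11 = 12, M2 = M/12 = 11
M1^(-1) mod 11 = 1, M2^(-1) mod 12 = 11
x = 9*12*1 + 9*11*11 = 1197
1197 mod 132 = 9
Check: 9 mod 11 = 9 ✓, 9 mod 12 = 9 ✓

x ≡ 9 (mod 132)


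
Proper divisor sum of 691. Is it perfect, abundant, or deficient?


Proper divisors: 1
Sum = 1 = 1
1 < 691 → deficient

s(691) = 1 (deficient)


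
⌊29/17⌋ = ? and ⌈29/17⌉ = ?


29/17 = 1.7059
floor = 1
ceil = 2

floor = 1, ceil = 2


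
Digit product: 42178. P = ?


4 × 2 × 1 × 7 × 8 = 448


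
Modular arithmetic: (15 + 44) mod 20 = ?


15 + 44 = 59
59 mod 20 = 19


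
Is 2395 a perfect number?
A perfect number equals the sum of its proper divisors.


Proper divisors of 2395: 1, 5, 479
Sum = 1 + 5 + 479 = 485

No, 2395 is not perfect (485 ≠ 2395)


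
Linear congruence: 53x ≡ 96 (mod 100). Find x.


GCD(53, 100) = 1, unique solution
a^(-1) mod 100 = 17
x = 17 * 96 mod 100 = 32

x ≡ 32 (mod 100)


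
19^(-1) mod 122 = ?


Use the extended Euclidean algorithm on (122, 19); each row r = 122*s + 19*t:
r=122, s=1, t=0
r=19, s=0, t=1
q=6: r=8, s=1, t=-6   [122*(1) + 19*(-6) = 8]
q=2: r=3, s=-2, t=13   [122*(-2) + 19*(13) = 3]
q=2: r=2, s=5, t=-32   [122*(5) + 19*(-32) = 2]
q=1: r=1, s=-7, t=45   [122*(-7) + 19*(45) = 1]
q=2: r=0, s=19, t=-122   [122*(19) + 19*(-122) = 0]
GCD = 1 with t = 45, so 19*(45) ≡ 1 (mod 122)
Inverse = 45 mod 122 = 45
Check: 19 * 45 = 855 ≡ 1 (mod 122)

19^(-1) ≡ 45 (mod 122)


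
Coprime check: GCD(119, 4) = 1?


Euclidean algorithm:
119 = 29 * 4 + 3
4 = 1 * 3 + 1
3 = 3 * 1 + 0
GCD(119, 4) = 1

Yes, coprime (GCD = 1)


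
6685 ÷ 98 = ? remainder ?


6685 = 98 * 68 + 21
Check: 6664 + 21 = 6685

q = 68, r = 21


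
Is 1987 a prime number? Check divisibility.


Check divisors up to sqrt(1987) = 44.5758
No divisors found.
1987 is prime.

Yes, 1987 is prime


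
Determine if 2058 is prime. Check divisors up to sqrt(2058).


2058 / 2 = 1029 (exact division)
2058 is NOT prime.

No, 2058 is not prime


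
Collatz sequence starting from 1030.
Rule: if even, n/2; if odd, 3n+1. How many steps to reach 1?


1030 → 515 → 1546 → 773 → 2320 → 1160 → 580 → 290 → 145 → 436 → 218 → 109 → 328 → 164 → 82 → 41 → 124 → 62 → 31 → 94 → 47 → 142 → 71 → 214 → 107 → 322 → 161 → 484 → 242 → 121 → 364 → 182 → 91 → 274 → 137 → 412 → 206 → 103 → 310 → 155 → 466 → 233 → 700 → 350 → 175 → 526 → 263 → 790 → 395 → 1186 → 593 → 1780 → 890 → 445 → 1336 → 668 → 334 → 167 → 502 → 251 → 754 → 377 → 1132 → 566 → 283 → 850 → 425 → 1276 → 638 → 319 → 958 → 479 → 1438 → 719 → 2158 → 1079 → 3238 → 1619 → 4858 → 2429 → 7288 → 3644 → 1822 → 911 → 2734 → 1367 → 4102 → 2051 → 6154 → 3077 → 9232 → 4616 → 2308 → 1154 → 577 → 1732 → 866 → 433 → 1300 → 650 → 325 → 976 → 488 → 244 → 122 → 61 → 184 → 92 → 46 → 23 → 70 → 35 → 106 → 53 → 160 → 80 → 40 → 20 → 10 → 5 → 16 → 8 → 4 → 2 → 1
Total steps = 124

124 steps


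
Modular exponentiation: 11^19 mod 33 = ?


11^1 mod 33 = 11
11^2 mod 33 = 22
11^3 mod 33 = 11
11^4 mod 33 = 22
11^5 mod 33 = 11
11^6 mod 33 = 22
11^7 mod 33 = 11
11^8 mod 33 = 22
11^9 mod 33 = 11
11^10 mod 33 = 22
11^11 mod 33 = 11
11^12 mod 33 = 22
11^13 mod 33 = 11
11^14 mod 33 = 22
11^15 mod 33 = 11
11^16 mod 33 = 22
11^17 mod 33 = 11
11^18 mod 33 = 22
11^19 mod 33 = 11


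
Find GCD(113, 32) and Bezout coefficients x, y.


Tabular extended Euclidean (each row: r = 113*s + 32*t):
r=113, s=1, t=0
r=32, s=0, t=1
q=3: r=17, s=1, t=-3   [113*(1) + 32*(-3) = 17]
q=1: r=15, s=-1, t=4   [113*(-1) + 32*(4) = 15]
q=1: r=2, s=2, t=-7   [113*(2) + 32*(-7) = 2]
q=7: r=1, s=-15, t=53   [113*(-15) + 32*(53) = 1]
q=2: r=0, s=32, t=-113   [113*(32) + 32*(-113) = 0]
GCD = 1; from the row with r=1: x=-15, y=53
Check: 113*(-15) + 32*(53) = -1695 + 1696 = 1

GCD = 1, x = -15, y = 53


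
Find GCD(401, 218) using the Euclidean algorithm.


401 = 1 * 218 + 183
218 = 1 * 183 + 35
183 = 5 * 35 + 8
35 = 4 * 8 + 3
8 = 2 * 3 + 2
3 = 1 * 2 + 1
2 = 2 * 1 + 0
GCD = 1


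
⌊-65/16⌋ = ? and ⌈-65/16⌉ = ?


-65/16 = -4.0625
floor = -5
ceil = -4

floor = -5, ceil = -4


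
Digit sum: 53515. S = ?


5 + 3 + 5 + 1 + 5 = 19


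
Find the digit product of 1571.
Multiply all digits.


1 × 5 × 7 × 1 = 35


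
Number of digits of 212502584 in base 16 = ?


212502584 in base 16 = CAA8838
Number of digits = 7

7 digits (base 16)


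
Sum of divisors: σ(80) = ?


Divisors of 80: 1, 2, 4, 5, 8, 10, 16, 20, 40, 80
Sum = 1 + 2 + 4 + 5 + 8 + 10 + 16 + 20 + 40 + 80 = 186

σ(80) = 186


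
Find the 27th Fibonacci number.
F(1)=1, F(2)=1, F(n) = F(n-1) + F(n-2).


Sequence: 1, 1, 2, 3, 5, 8, 13, 21, 34, 55, 89, 144, 233, 377, 610, 987, 1597, 2584, 4181, 6765, 10946, 17711, 28657, 46368, 75025, 121393, 196418
F(27) = 196418


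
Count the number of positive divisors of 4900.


4900 = 2^2 × 5^2 × 7^2
d(4900) = (2+1) × (2+1) × (2+1) = 27

27 divisors


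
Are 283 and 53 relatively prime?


Euclidean algorithm:
283 = 5 * 53 + 18
53 = 2 * 18 + 17
18 = 1 * 17 + 1
17 = 17 * 1 + 0
GCD(283, 53) = 1

Yes, coprime (GCD = 1)


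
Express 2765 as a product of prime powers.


2765 / 5 = 553
553 / 7 = 79
79 / 79 = 1
2765 = 5 × 7 × 79


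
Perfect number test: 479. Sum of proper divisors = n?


Proper divisors of 479: 1
Sum = 1 = 1

No, 479 is not perfect (1 ≠ 479)


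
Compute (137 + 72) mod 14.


137 + 72 = 209
209 mod 14 = 13


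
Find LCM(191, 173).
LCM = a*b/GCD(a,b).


GCD(191, 173) = 1
LCM = 191*173/1 = 33043/1 = 33043

LCM = 33043


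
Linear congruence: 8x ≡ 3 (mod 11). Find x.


GCD(8, 11) = 1, unique solution
a^(-1) mod 11 = 7
x = 7 * 3 mod 11 = 10

x ≡ 10 (mod 11)


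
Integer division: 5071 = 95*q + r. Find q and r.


5071 = 95 * 53 + 36
Check: 5035 + 36 = 5071

q = 53, r = 36


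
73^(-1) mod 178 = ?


Use the extended Euclidean algorithm on (178, 73); each row r = 178*s + 73*t:
r=178, s=1, t=0
r=73, s=0, t=1
q=2: r=32, s=1, t=-2   [178*(1) + 73*(-2) = 32]
q=2: r=9, s=-2, t=5   [178*(-2) + 73*(5) = 9]
q=3: r=5, s=7, t=-17   [178*(7) + 73*(-17) = 5]
q=1: r=4, s=-9, t=22   [178*(-9) + 73*(22) = 4]
q=1: r=1, s=16, t=-39   [178*(16) + 73*(-39) = 1]
q=4: r=0, s=-73, t=178   [178*(-73) + 73*(178) = 0]
GCD = 1 with t = -39, so 73*(-39) ≡ 1 (mod 178)
Inverse = -39 mod 178 = 139
Check: 73 * 139 = 10147 ≡ 1 (mod 178)

73^(-1) ≡ 139 (mod 178)


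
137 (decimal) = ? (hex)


137 (base 10) = 137 (decimal)
137 (decimal) = 89 (base 16)


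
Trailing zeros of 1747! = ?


floor(1747/5) = 349
floor(1747/25) = 69
floor(1747/125) = 13
floor(1747/625) = 2
Total = 433

433 trailing zeros


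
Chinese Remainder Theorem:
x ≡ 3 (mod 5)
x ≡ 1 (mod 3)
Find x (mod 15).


M = 5*3 = 15
M1 = M/5 = 3, M2 = M/3 = 5
M1^(-1) mod 5 = 2, M2^(-1) mod 3 = 2
x = 3*3*2 + 1*5*2 = 28
28 mod 15 = 13
Check: 13 mod 5 = 3 ✓, 13 mod 3 = 1 ✓

x ≡ 13 (mod 15)


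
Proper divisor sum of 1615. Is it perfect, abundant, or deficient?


Proper divisors: 1, 5, 17, 19, 85, 95, 323
Sum = 1 + 5 + 17 + 19 + 85 + 95 + 323 = 545
545 < 1615 → deficient

s(1615) = 545 (deficient)


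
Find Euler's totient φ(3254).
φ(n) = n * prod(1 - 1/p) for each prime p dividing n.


3254 = 2 × 1627
Prime factors: 2, 1627
φ(3254) = 3254 × (1-1/2) × (1-1/1627)
= 3254 × 1/2 × 1626/1627 = 1626

φ(3254) = 1626


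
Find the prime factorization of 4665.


4665 / 3 = 1555
1555 / 5 = 311
311 / 311 = 1
4665 = 3 × 5 × 311


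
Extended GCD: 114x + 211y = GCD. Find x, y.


Tabular extended Euclidean (each row: r = 114*s + 211*t):
r=114, s=1, t=0
r=211, s=0, t=1
q=0: r=114, s=1, t=0   [114*(1) + 211*(0) = 114]
q=1: r=97, s=-1, t=1   [114*(-1) + 211*(1) = 97]
q=1: r=17, s=2, t=-1   [114*(2) + 211*(-1) = 17]
q=5: r=12, s=-11, t=6   [114*(-11) + 211*(6) = 12]
q=1: r=5, s=13, t=-7   [114*(13) + 211*(-7) = 5]
q=2: r=2, s=-37, t=20   [114*(-37) + 211*(20) = 2]
q=2: r=1, s=87, t=-47   [114*(87) + 211*(-47) = 1]
q=2: r=0, s=-211, t=114   [114*(-211) + 211*(114) = 0]
GCD = 1; from the row with r=1: x=87, y=-47
Check: 114*(87) + 211*(-47) = 9918 - 9917 = 1

GCD = 1, x = 87, y = -47


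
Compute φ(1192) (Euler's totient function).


1192 = 2^3 × 149
Prime factors: 2, 149
φ(1192) = 1192 × (1-1/2) × (1-1/149)
= 1192 × 1/2 × 148/149 = 592

φ(1192) = 592


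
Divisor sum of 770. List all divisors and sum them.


Divisors of 770: 1, 2, 5, 7, 10, 11, 14, 22, 35, 55, 70, 77, 110, 154, 385, 770
Sum = 1 + 2 + 5 + 7 + 10 + 11 + 14 + 22 + 35 + 55 + 70 + 77 + 110 + 154 + 385 + 770 = 1728

σ(770) = 1728


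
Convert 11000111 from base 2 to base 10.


11000111 (base 2) = 199 (decimal)
199 (decimal) = 199 (base 10)


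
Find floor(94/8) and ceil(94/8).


94/8 = 11.7500
floor = 11
ceil = 12

floor = 11, ceil = 12


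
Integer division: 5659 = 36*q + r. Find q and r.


5659 = 36 * 157 + 7
Check: 5652 + 7 = 5659

q = 157, r = 7


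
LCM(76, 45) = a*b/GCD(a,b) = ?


GCD(76, 45) = 1
LCM = 76*45/1 = 3420/1 = 3420

LCM = 3420


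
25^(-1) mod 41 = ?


Use the extended Euclidean algorithm on (41, 25); each row r = 41*s + 25*t:
r=41, s=1, t=0
r=25, s=0, t=1
q=1: r=16, s=1, t=-1   [41*(1) + 25*(-1) = 16]
q=1: r=9, s=-1, t=2   [41*(-1) + 25*(2) = 9]
q=1: r=7, s=2, t=-3   [41*(2) + 25*(-3) = 7]
q=1: r=2, s=-3, t=5   [41*(-3) + 25*(5) = 2]
q=3: r=1, s=11, t=-18   [41*(11) + 25*(-18) = 1]
q=2: r=0, s=-25, t=41   [41*(-25) + 25*(41) = 0]
GCD = 1 with t = -18, so 25*(-18) ≡ 1 (mod 41)
Inverse = -18 mod 41 = 23
Check: 25 * 23 = 575 ≡ 1 (mod 41)

25^(-1) ≡ 23 (mod 41)


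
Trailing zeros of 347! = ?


floor(347/5) = 69
floor(347/25) = 13
floor(347/125) = 2
Total = 84

84 trailing zeros


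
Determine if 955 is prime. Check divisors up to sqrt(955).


955 / 5 = 191 (exact division)
955 is NOT prime.

No, 955 is not prime


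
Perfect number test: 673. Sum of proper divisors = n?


Proper divisors of 673: 1
Sum = 1 = 1

No, 673 is not perfect (1 ≠ 673)


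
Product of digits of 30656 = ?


3 × 0 × 6 × 5 × 6 = 0


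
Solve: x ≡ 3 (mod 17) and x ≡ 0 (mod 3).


M = 17*3 = 51
M1 = M/17 = 3, M2 = M/3 = 17
M1^(-1) mod 17 = 6, M2^(-1) mod 3 = 2
x = 3*3*6 + 0*17*2 = 54
54 mod 51 = 3
Check: 3 mod 17 = 3 ✓, 3 mod 3 = 0 ✓

x ≡ 3 (mod 51)


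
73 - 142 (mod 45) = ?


73 - 142 = -69
-69 mod 45 = 21


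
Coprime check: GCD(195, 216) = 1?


Euclidean algorithm:
216 = 1 * 195 + 21
195 = 9 * 21 + 6
21 = 3 * 6 + 3
6 = 2 * 3 + 0
GCD(195, 216) = 3

No, not coprime (GCD = 3)


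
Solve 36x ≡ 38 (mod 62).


GCD(36, 62) = 2 divides 38
Divide: 18x ≡ 19 (mod 31)
x ≡ 20 (mod 31)


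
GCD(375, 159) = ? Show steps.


375 = 2 * 159 + 57
159 = 2 * 57 + 45
57 = 1 * 45 + 12
45 = 3 * 12 + 9
12 = 1 * 9 + 3
9 = 3 * 3 + 0
GCD = 3


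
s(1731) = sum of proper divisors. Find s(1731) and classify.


Proper divisors: 1, 3, 577
Sum = 1 + 3 + 577 = 581
581 < 1731 → deficient

s(1731) = 581 (deficient)


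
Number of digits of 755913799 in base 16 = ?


755913799 in base 16 = 2D0E5447
Number of digits = 8

8 digits (base 16)


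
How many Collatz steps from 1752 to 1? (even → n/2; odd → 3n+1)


1752 → 876 → 438 → 219 → 658 → 329 → 988 → 494 → 247 → 742 → 371 → 1114 → 557 → 1672 → 836 → 418 → 209 → 628 → 314 → 157 → 472 → 236 → 118 → 59 → 178 → 89 → 268 → 134 → 67 → 202 → 101 → 304 → 152 → 76 → 38 → 19 → 58 → 29 → 88 → 44 → 22 → 11 → 34 → 17 → 52 → 26 → 13 → 40 → 20 → 10 → 5 → 16 → 8 → 4 → 2 → 1
Total steps = 55

55 steps


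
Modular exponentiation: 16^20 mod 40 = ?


16^1 mod 40 = 16
16^2 mod 40 = 16
16^3 mod 40 = 16
16^4 mod 40 = 16
16^5 mod 40 = 16
16^6 mod 40 = 16
16^7 mod 40 = 16
16^8 mod 40 = 16
16^9 mod 40 = 16
16^10 mod 40 = 16
16^11 mod 40 = 16
16^12 mod 40 = 16
16^13 mod 40 = 16
16^14 mod 40 = 16
16^15 mod 40 = 16
16^16 mod 40 = 16
16^17 mod 40 = 16
16^18 mod 40 = 16
16^19 mod 40 = 16
16^20 mod 40 = 16


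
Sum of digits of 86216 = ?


8 + 6 + 2 + 1 + 6 = 23


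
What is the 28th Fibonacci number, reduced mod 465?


F(k) mod 465 for k=1..28:
1, 1, 2, 3, 5, 8, 13, 21, 34, 55, 89, 144, 233, 377, 145, 57, 202, 259, 461, 255, 251, 41, 292, 333, 160, 28, 188, 216
F(28) mod 465 = 216


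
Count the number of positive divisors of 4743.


4743 = 3^2 × 17^1 × 31^1
d(4743) = (2+1) × (1+1) × (1+1) = 12

12 divisors


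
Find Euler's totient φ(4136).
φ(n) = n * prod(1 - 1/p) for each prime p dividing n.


4136 = 2^3 × 11 × 47
Prime factors: 2, 11, 47
φ(4136) = 4136 × (1-1/2) × (1-1/11) × (1-1/47)
= 4136 × 1/2 × 10/11 × 46/47 = 1840

φ(4136) = 1840


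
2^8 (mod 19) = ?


2^1 mod 19 = 2
2^2 mod 19 = 4
2^3 mod 19 = 8
2^4 mod 19 = 16
2^5 mod 19 = 13
2^6 mod 19 = 7
2^7 mod 19 = 14
2^8 mod 19 = 9


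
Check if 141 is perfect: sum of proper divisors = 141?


Proper divisors of 141: 1, 3, 47
Sum = 1 + 3 + 47 = 51

No, 141 is not perfect (51 ≠ 141)


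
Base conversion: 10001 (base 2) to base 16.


10001 (base 2) = 17 (decimal)
17 (decimal) = 11 (base 16)


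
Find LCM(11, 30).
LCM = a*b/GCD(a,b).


GCD(11, 30) = 1
LCM = 11*30/1 = 330/1 = 330

LCM = 330


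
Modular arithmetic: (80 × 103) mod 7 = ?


80 × 103 = 8240
8240 mod 7 = 1


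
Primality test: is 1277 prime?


Check divisors up to sqrt(1277) = 35.7351
No divisors found.
1277 is prime.

Yes, 1277 is prime


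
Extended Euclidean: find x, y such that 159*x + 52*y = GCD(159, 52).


Tabular extended Euclidean (each row: r = 159*s + 52*t):
r=159, s=1, t=0
r=52, s=0, t=1
q=3: r=3, s=1, t=-3   [159*(1) + 52*(-3) = 3]
q=17: r=1, s=-17, t=52   [159*(-17) + 52*(52) = 1]
q=3: r=0, s=52, t=-159   [159*(52) + 52*(-159) = 0]
GCD = 1; from the row with r=1: x=-17, y=52
Check: 159*(-17) + 52*(52) = -2703 + 2704 = 1

GCD = 1, x = -17, y = 52


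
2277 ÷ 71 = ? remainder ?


2277 = 71 * 32 + 5
Check: 2272 + 5 = 2277

q = 32, r = 5


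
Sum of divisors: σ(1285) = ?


Divisors of 1285: 1, 5, 257, 1285
Sum = 1 + 5 + 257 + 1285 = 1548

σ(1285) = 1548


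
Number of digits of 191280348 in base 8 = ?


191280348 in base 8 = 1331532334
Number of digits = 10

10 digits (base 8)


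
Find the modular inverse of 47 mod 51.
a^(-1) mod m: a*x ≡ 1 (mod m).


Use the extended Euclidean algorithm on (51, 47); each row r = 51*s + 47*t:
r=51, s=1, t=0
r=47, s=0, t=1
q=1: r=4, s=1, t=-1   [51*(1) + 47*(-1) = 4]
q=11: r=3, s=-11, t=12   [51*(-11) + 47*(12) = 3]
q=1: r=1, s=12, t=-13   [51*(12) + 47*(-13) = 1]
q=3: r=0, s=-47, t=51   [51*(-47) + 47*(51) = 0]
GCD = 1 with t = -13, so 47*(-13) ≡ 1 (mod 51)
Inverse = -13 mod 51 = 38
Check: 47 * 38 = 1786 ≡ 1 (mod 51)

47^(-1) ≡ 38 (mod 51)


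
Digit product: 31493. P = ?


3 × 1 × 4 × 9 × 3 = 324


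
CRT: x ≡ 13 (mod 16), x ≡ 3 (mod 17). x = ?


M = 16*17 = 272
M1 = M/16 = 17, M2 = M/17 = 16
M1^(-1) mod 16 = 1, M2^(-1) mod 17 = 16
x = 13*17*1 + 3*16*16 = 989
989 mod 272 = 173
Check: 173 mod 16 = 13 ✓, 173 mod 17 = 3 ✓

x ≡ 173 (mod 272)


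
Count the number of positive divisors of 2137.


2137 = 2137^1
d(2137) = (1+1) = 2

2 divisors


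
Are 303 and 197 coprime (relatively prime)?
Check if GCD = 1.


Euclidean algorithm:
303 = 1 * 197 + 106
197 = 1 * 106 + 91
106 = 1 * 91 + 15
91 = 6 * 15 + 1
15 = 15 * 1 + 0
GCD(303, 197) = 1

Yes, coprime (GCD = 1)


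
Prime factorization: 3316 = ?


3316 / 2 = 1658
1658 / 2 = 829
829 / 829 = 1
3316 = 2^2 × 829


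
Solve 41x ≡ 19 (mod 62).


GCD(41, 62) = 1, unique solution
a^(-1) mod 62 = 59
x = 59 * 19 mod 62 = 5

x ≡ 5 (mod 62)


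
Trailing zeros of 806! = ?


floor(806/5) = 161
floor(806/25) = 32
floor(806/125) = 6
floor(806/625) = 1
Total = 200

200 trailing zeros


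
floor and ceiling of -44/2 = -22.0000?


-44/2 = -22.0000
floor = -22
ceil = -22

floor = -22, ceil = -22


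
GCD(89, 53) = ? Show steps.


89 = 1 * 53 + 36
53 = 1 * 36 + 17
36 = 2 * 17 + 2
17 = 8 * 2 + 1
2 = 2 * 1 + 0
GCD = 1


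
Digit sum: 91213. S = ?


9 + 1 + 2 + 1 + 3 = 16


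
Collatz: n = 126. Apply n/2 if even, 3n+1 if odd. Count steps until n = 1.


126 → 63 → 190 → 95 → 286 → 143 → 430 → 215 → 646 → 323 → 970 → 485 → 1456 → 728 → 364 → 182 → 91 → 274 → 137 → 412 → 206 → 103 → 310 → 155 → 466 → 233 → 700 → 350 → 175 → 526 → 263 → 790 → 395 → 1186 → 593 → 1780 → 890 → 445 → 1336 → 668 → 334 → 167 → 502 → 251 → 754 → 377 → 1132 → 566 → 283 → 850 → 425 → 1276 → 638 → 319 → 958 → 479 → 1438 → 719 → 2158 → 1079 → 3238 → 1619 → 4858 → 2429 → 7288 → 3644 → 1822 → 911 → 2734 → 1367 → 4102 → 2051 → 6154 → 3077 → 9232 → 4616 → 2308 → 1154 → 577 → 1732 → 866 → 433 → 1300 → 650 → 325 → 976 → 488 → 244 → 122 → 61 → 184 → 92 → 46 → 23 → 70 → 35 → 106 → 53 → 160 → 80 → 40 → 20 → 10 → 5 → 16 → 8 → 4 → 2 → 1
Total steps = 108

108 steps


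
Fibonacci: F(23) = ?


Sequence: 1, 1, 2, 3, 5, 8, 13, 21, 34, 55, 89, 144, 233, 377, 610, 987, 1597, 2584, 4181, 6765, 10946, 17711, 28657
F(23) = 28657


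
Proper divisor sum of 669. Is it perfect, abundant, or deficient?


Proper divisors: 1, 3, 223
Sum = 1 + 3 + 223 = 227
227 < 669 → deficient

s(669) = 227 (deficient)


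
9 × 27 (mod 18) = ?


9 × 27 = 243
243 mod 18 = 9


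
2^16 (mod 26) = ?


2^1 mod 26 = 2
2^2 mod 26 = 4
2^3 mod 26 = 8
2^4 mod 26 = 16
2^5 mod 26 = 6
2^6 mod 26 = 12
2^7 mod 26 = 24
2^8 mod 26 = 22
2^9 mod 26 = 18
2^10 mod 26 = 10
2^11 mod 26 = 20
2^12 mod 26 = 14
2^13 mod 26 = 2
2^14 mod 26 = 4
2^15 mod 26 = 8
2^16 mod 26 = 16


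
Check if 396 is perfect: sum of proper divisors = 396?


Proper divisors of 396: 1, 2, 3, 4, 6, 9, 11, 12, 18, 22, 33, 36, 44, 66, 99, 132, 198
Sum = 1 + 2 + 3 + 4 + 6 + 9 + 11 + 12 + 18 + 22 + 33 + 36 + 44 + 66 + 99 + 132 + 198 = 696

No, 396 is not perfect (696 ≠ 396)


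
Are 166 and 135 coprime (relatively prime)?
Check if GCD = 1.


Euclidean algorithm:
166 = 1 * 135 + 31
135 = 4 * 31 + 11
31 = 2 * 11 + 9
11 = 1 * 9 + 2
9 = 4 * 2 + 1
2 = 2 * 1 + 0
GCD(166, 135) = 1

Yes, coprime (GCD = 1)


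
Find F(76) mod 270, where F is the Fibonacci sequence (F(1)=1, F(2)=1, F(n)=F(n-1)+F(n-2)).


F(k) mod 270 for k=1..76:
1, 1, 2, 3, 5, 8, 13, 21, 34, 55, 89, 144, 233, 107, 70, 177, 247, 154, 131, 15, 146, 161, 37, 198, 235, 163, 128, 21, 149, 170, 49, 219, 268, 217, 215, 162, 107, 269, 106, 105, 211, 46, 257, 33, 20, 53, 73, 126, 199, 55, 254, 39, 23, 62, 85, 147, 232, 109, 71, 180, 251, 161, 142, 33, 175, 208, 113, 51, 164, 215, 109, 54, 163, 217, 110, 57
F(76) mod 270 = 57


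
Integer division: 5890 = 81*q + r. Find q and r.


5890 = 81 * 72 + 58
Check: 5832 + 58 = 5890

q = 72, r = 58


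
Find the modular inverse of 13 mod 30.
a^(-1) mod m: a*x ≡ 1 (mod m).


Use the extended Euclidean algorithm on (30, 13); each row r = 30*s + 13*t:
r=30, s=1, t=0
r=13, s=0, t=1
q=2: r=4, s=1, t=-2   [30*(1) + 13*(-2) = 4]
q=3: r=1, s=-3, t=7   [30*(-3) + 13*(7) = 1]
q=4: r=0, s=13, t=-30   [30*(13) + 13*(-30) = 0]
GCD = 1 with t = 7, so 13*(7) ≡ 1 (mod 30)
Inverse = 7 mod 30 = 7
Check: 13 * 7 = 91 ≡ 1 (mod 30)

13^(-1) ≡ 7 (mod 30)


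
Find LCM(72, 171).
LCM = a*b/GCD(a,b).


GCD(72, 171) = 9
LCM = 72*171/9 = 12312/9 = 1368

LCM = 1368


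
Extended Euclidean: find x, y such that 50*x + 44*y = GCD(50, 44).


Tabular extended Euclidean (each row: r = 50*s + 44*t):
r=50, s=1, t=0
r=44, s=0, t=1
q=1: r=6, s=1, t=-1   [50*(1) + 44*(-1) = 6]
q=7: r=2, s=-7, t=8   [50*(-7) + 44*(8) = 2]
q=3: r=0, s=22, t=-25   [50*(22) + 44*(-25) = 0]
GCD = 2; from the row with r=2: x=-7, y=8
Check: 50*(-7) + 44*(8) = -350 + 352 = 2

GCD = 2, x = -7, y = 8


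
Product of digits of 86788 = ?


8 × 6 × 7 × 8 × 8 = 21504


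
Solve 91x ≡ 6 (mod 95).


GCD(91, 95) = 1, unique solution
a^(-1) mod 95 = 71
x = 71 * 6 mod 95 = 46

x ≡ 46 (mod 95)


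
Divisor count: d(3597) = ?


3597 = 3^1 × 11^1 × 109^1
d(3597) = (1+1) × (1+1) × (1+1) = 8

8 divisors


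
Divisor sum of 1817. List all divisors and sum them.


Divisors of 1817: 1, 23, 79, 1817
Sum = 1 + 23 + 79 + 1817 = 1920

σ(1817) = 1920


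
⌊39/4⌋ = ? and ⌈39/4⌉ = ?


39/4 = 9.7500
floor = 9
ceil = 10

floor = 9, ceil = 10


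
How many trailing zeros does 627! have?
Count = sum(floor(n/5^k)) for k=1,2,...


floor(627/5) = 125
floor(627/25) = 25
floor(627/125) = 5
floor(627/625) = 1
Total = 156

156 trailing zeros


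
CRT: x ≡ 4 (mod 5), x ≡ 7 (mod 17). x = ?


M = 5*17 = 85
M1 = M/5 = 17, M2 = M/17 = 5
M1^(-1) mod 5 = 3, M2^(-1) mod 17 = 7
x = 4*17*3 + 7*5*7 = 449
449 mod 85 = 24
Check: 24 mod 5 = 4 ✓, 24 mod 17 = 7 ✓

x ≡ 24 (mod 85)


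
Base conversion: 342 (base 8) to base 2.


342 (base 8) = 226 (decimal)
226 (decimal) = 11100010 (base 2)


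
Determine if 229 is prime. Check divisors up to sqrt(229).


Check divisors up to sqrt(229) = 15.1327
No divisors found.
229 is prime.

Yes, 229 is prime


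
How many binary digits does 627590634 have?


627590634 in base 2 = 100101011010000100010111101010
Number of digits = 30

30 digits (base 2)


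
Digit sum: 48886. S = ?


4 + 8 + 8 + 8 + 6 = 34


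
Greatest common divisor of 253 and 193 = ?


253 = 1 * 193 + 60
193 = 3 * 60 + 13
60 = 4 * 13 + 8
13 = 1 * 8 + 5
8 = 1 * 5 + 3
5 = 1 * 3 + 2
3 = 1 * 2 + 1
2 = 2 * 1 + 0
GCD = 1


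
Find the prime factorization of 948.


948 / 2 = 474
474 / 2 = 237
237 / 3 = 79
79 / 79 = 1
948 = 2^2 × 3 × 79


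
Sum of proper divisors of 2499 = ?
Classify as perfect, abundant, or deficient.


Proper divisors: 1, 3, 7, 17, 21, 49, 51, 119, 147, 357, 833
Sum = 1 + 3 + 7 + 17 + 21 + 49 + 51 + 119 + 147 + 357 + 833 = 1605
1605 < 2499 → deficient

s(2499) = 1605 (deficient)


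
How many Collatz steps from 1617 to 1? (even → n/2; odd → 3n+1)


1617 → 4852 → 2426 → 1213 → 3640 → 1820 → 910 → 455 → 1366 → 683 → 2050 → 1025 → 3076 → 1538 → 769 → 2308 → 1154 → 577 → 1732 → 866 → 433 → 1300 → 650 → 325 → 976 → 488 → 244 → 122 → 61 → 184 → 92 → 46 → 23 → 70 → 35 → 106 → 53 → 160 → 80 → 40 → 20 → 10 → 5 → 16 → 8 → 4 → 2 → 1
Total steps = 47

47 steps
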